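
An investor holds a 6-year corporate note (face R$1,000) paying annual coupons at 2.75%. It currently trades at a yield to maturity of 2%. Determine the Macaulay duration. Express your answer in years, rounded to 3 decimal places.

Periodic yield y = 0.02. Discount each cash flow and weight by its year:
  t   CF        PV=CF/(1+0.02)^t    t·PV
  1        27.50        26.9608        26.9608
  2        27.50        26.4321        52.8643
  3        27.50        25.9139        77.7416
  4        27.50        25.4057       101.6230
  5        27.50        24.9076       124.5380
  6     1,027.50       912.3906     5,474.3436
  Σ                  1,042.0107     5,858.0712
Price P = Σ PV = 1,042.0107.
Macaulay duration = Σ(t·PV) / P = 5,858.0712 / 1,042.0107 = 5.62189 years.

5.622 years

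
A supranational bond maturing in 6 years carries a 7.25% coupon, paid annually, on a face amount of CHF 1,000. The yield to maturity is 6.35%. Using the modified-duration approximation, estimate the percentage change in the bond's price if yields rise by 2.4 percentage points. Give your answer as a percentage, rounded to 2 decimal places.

Periodic yield y = 0.0635. Modified duration first:
  t   CF        PV=CF/(1+0.0635)^t    t·PV
  1        72.50        68.1711        68.1711
  2        72.50        64.1007       128.2015
  3        72.50        60.2734       180.8201
  4        72.50        56.6745       226.6982
  5        72.50        53.2906       266.4530
  6     1,072.50       741.2630     4,447.5781
  Σ                  1,043.7734     5,317.9220
P = 1,043.7734; D_Mac = 5.09490 yrs; D_mod = 5.09490/(1+0.0635) = 4.79069 yrs.
ΔP/P ≈ -D_mod · Δy = -4.79069 × (+0.024) = -0.114977 = -11.4977%.

-11.50%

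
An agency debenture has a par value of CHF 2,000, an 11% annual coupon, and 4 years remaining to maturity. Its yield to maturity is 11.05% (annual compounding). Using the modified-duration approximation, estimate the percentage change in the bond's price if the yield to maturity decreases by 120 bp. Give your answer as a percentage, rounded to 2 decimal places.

+3.72%

Periodic yield y = 0.1105. Modified duration first:
  t   CF        PV=CF/(1+0.1105)^t    t·PV
  1       220.00       198.1090       198.1090
  2       220.00       178.3962       356.7924
  3       220.00       160.6449       481.9348
  4     2,220.00     1,459.7508     5,839.0032
  Σ                  1,996.9009     6,875.8393
P = 1,996.9009; D_Mac = 3.44326 yrs; D_mod = 3.44326/(1+0.1105) = 3.10064 yrs.
ΔP/P ≈ -D_mod · Δy = -3.10064 × (-0.012) = +0.037208 = +3.7208%.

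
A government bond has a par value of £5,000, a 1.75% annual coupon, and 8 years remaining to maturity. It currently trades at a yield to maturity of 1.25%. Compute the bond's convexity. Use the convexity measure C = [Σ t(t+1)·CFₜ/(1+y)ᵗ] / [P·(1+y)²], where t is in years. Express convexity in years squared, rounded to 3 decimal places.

64.924

With y = 0.0125:
  t   CF        PV=CF/(1+0.0125)^t    t·PV        t(t+1)·PV
  1        87.50        86.4198        86.4198         172.8395
  2        87.50        85.3528       170.7057         512.1171
  3        87.50        84.2991       252.8973       1,011.5892
  4        87.50        83.2584       333.0335       1,665.1675
  5        87.50        82.2305       411.1525       2,466.9148
  6        87.50        81.2153       487.2918       3,411.0427
  7        87.50        80.2126       561.4885       4,491.9080
  8     5,087.50     4,606.2146    36,849.7168     331,647.4509
  Σ                  5,189.2031    39,152.7058     345,379.0297
P = 5,189.2031.
Convexity = Σ t(t+1)·PV / [P·(1+y)²] = 345,379.0297 / (5,189.2031 × 1.025156) = 64.92399.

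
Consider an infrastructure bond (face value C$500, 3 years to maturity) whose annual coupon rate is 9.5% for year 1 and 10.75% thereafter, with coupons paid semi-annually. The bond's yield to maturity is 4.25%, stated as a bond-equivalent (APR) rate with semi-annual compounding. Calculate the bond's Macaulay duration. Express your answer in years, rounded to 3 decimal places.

2.695 years

Periodic yield y = 0.02125. Discount each cash flow and weight by its period:
  t   CF        PV=CF/(1+0.02125)^t    t·PV
  1       23.750        23.2558        23.2558
  2       23.750        22.7719        45.5438
  3       26.875        25.2320        75.6961
  4       26.875        24.7070        98.8280
  5       26.875        24.1929       120.9646
  6      526.875       464.4246     2,786.5473
  Σ                    584.5842     3,150.8357
Price P = Σ PV = 584.5842.
Macaulay duration = Σ(t·PV) / P = 3,150.8357 / 584.5842 = 5.38987 half-year periods.
In years: 5.38987 / 2 = 2.69494 years.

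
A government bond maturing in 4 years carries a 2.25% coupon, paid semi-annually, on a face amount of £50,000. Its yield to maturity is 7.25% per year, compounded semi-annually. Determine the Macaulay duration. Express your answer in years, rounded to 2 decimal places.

3.83 years

Periodic yield y = 0.03625. Discount each cash flow and weight by its period:
  t   CF        PV=CF/(1+0.03625)^t    t·PV
  1       562.50       542.8227       542.8227
  2       562.50       523.8337     1,047.6674
  3       562.50       505.5090     1,516.5270
  4       562.50       487.8253     1,951.3013
  5       562.50       470.7603     2,353.8014
  6       562.50       454.2922     2,725.7531
  7       562.50       438.4002     3,068.8012
  8    50,562.50    38,028.7623   304,230.0981
  Σ                 41,452.2056   317,436.7723
Price P = Σ PV = 41,452.2056.
Macaulay duration = Σ(t·PV) / P = 317,436.7723 / 41,452.2056 = 7.65790 half-year periods.
In years: 7.65790 / 2 = 3.82895 years.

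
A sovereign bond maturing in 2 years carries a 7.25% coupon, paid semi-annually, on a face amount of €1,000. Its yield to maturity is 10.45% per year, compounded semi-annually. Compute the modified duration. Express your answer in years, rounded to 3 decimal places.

1.800 years

Periodic yield y = 0.05225. First find Macaulay duration:
  t   CF        PV=CF/(1+0.05225)^t    t·PV
  1        36.25        34.4500        34.4500
  2        36.25        32.7394        65.4787
  3        36.25        31.1137        93.3410
  4     1,036.25       845.2571     3,381.0282
  Σ                    943.5601     3,574.2979
P = 943.5601; Macaulay duration = 3,574.2979 / 943.5601 = 3.78810 half-year periods = 1.89405 years.
Modified duration = D_Mac / (1 + y) = 1.89405 / 1.05225 = 1.80000 years.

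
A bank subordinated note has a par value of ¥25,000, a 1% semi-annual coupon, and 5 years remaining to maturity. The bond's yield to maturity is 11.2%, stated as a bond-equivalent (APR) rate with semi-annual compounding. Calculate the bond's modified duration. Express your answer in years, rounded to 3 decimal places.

4.593 years

Periodic yield y = 0.056. First find Macaulay duration:
  t   CF        PV=CF/(1+0.056)^t    t·PV
  1       125.00       118.3712       118.3712
  2       125.00       112.0940       224.1879
  3       125.00       106.1496       318.4487
  4       125.00       100.5204       402.0817
  5       125.00        95.1898       475.9490
  6       125.00        90.1419       540.8511
  7       125.00        85.3616       597.5313
  8       125.00        80.8349       646.6788
  9       125.00        76.5482       688.9334
  10   25,125.00    14,570.2461   145,702.4614
  Σ                 15,435.4576   149,715.4946
P = 15,435.4576; Macaulay duration = 149,715.4946 / 15,435.4576 = 9.69945 half-year periods = 4.84973 years.
Modified duration = D_Mac / (1 + y) = 4.84973 / 1.056 = 4.59254 years.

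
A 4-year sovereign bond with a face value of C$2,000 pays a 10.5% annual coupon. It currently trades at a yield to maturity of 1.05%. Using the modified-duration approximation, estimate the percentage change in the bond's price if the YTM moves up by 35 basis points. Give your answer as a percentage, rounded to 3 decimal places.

Periodic yield y = 0.0105. Modified duration first:
  t   CF        PV=CF/(1+0.0105)^t    t·PV
  1       210.00       207.8179       207.8179
  2       210.00       205.6585       411.3170
  3       210.00       203.5215       610.5646
  4     2,210.00     2,119.5663     8,478.2651
  Σ                  2,736.5642     9,707.9646
P = 2,736.5642; D_Mac = 3.54750 yrs; D_mod = 3.54750/(1+0.0105) = 3.51064 yrs.
ΔP/P ≈ -D_mod · Δy = -3.51064 × (+0.0035) = -0.012287 = -1.2287%.

-1.229%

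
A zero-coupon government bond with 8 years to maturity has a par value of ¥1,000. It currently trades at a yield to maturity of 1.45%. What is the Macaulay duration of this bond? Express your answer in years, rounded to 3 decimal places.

8.000 years

A zero-coupon bond has a single cash flow at maturity, so its Macaulay duration equals its maturity: 8 years.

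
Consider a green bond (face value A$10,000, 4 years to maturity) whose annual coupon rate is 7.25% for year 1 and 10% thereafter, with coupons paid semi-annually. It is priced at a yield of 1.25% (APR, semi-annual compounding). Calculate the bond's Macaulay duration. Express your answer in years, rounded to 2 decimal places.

3.54 years

Periodic yield y = 0.00625. Discount each cash flow and weight by its period:
  t   CF        PV=CF/(1+0.00625)^t    t·PV
  1       362.50       360.2484       360.2484
  2       362.50       358.0109       716.0218
  3       500.00       490.7410     1,472.2229
  4       500.00       487.6929     1,950.7716
  5       500.00       484.6637     2,423.3187
  6       500.00       481.6534     2,889.9205
  7       500.00       478.6618     3,350.6325
  8    10,500.00     9,989.4632    79,915.7057
  Σ                 13,131.1354    93,078.8422
Price P = Σ PV = 13,131.1354.
Macaulay duration = Σ(t·PV) / P = 93,078.8422 / 13,131.1354 = 7.08841 half-year periods.
In years: 7.08841 / 2 = 3.54420 years.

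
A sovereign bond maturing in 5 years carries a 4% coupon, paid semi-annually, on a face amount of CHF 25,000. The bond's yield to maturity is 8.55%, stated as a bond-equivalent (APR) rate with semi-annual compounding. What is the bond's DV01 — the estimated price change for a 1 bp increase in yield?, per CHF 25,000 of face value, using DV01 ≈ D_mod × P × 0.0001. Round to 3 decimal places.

Periodic yield y = 0.04275.
  t   CF        PV=CF/(1+0.04275)^t    t·PV
  1       500.00       479.5013       479.5013
  2       500.00       459.8430       919.6861
  3       500.00       440.9907     1,322.9720
  4       500.00       422.9112     1,691.6449
  5       500.00       405.5730     2,027.8649
  6       500.00       388.9456     2,333.6733
  7       500.00       372.9998     2,610.9987
  8       500.00       357.7078     2,861.6624
  9       500.00       343.0427     3,087.3846
  10   25,500.00    16,777.9229   167,779.2294
  Σ                 20,449.4381   185,114.6176
P = 20,449.4381; D_Mac = 9.05231 half-year periods = 4.52615 yrs; D_mod = 4.34059 yrs.
DV01 ≈ 4.34059 × 20,449.4381 × 0.0001 = 8.876270.

CHF 8.876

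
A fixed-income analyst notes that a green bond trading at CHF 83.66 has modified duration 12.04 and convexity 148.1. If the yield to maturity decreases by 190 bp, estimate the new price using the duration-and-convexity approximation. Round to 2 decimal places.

CHF 105.03

Duration effect: -D_mod·Δy = -12.04 × (-0.019) = +0.228760
Convexity effect: ½·C·(Δy)² = 0.5 × 148.1 × (-0.019)² = +0.02673205
ΔP/P ≈ +0.228760 + 0.02673205 = +0.25549205
New price ≈ 83.66 × (1 + 0.25549205) = 105.034464903.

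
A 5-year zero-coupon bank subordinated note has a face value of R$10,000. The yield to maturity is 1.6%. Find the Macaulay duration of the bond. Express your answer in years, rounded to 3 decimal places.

5.000 years

A zero-coupon bond has a single cash flow at maturity, so its Macaulay duration equals its maturity: 5 years.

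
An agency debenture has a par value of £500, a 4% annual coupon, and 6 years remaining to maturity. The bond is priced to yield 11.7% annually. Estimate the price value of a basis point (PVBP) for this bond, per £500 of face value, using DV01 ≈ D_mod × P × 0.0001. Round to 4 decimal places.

Periodic yield y = 0.117.
  t   CF        PV=CF/(1+0.117)^t    t·PV
  1        20.00        17.9051        17.9051
  2        20.00        16.0296        32.0593
  3        20.00        14.3506        43.0518
  4        20.00        12.8475        51.3898
  5        20.00        11.5018        57.5088
  6       520.00       267.7222     1,606.3329
  Σ                    340.3567     1,808.2477
P = 340.3567; D_Mac = 5.31280 yrs; D_mod = 4.75631 yrs.
DV01 ≈ 4.75631 × 340.3567 × 0.0001 = 0.161884.

£0.1619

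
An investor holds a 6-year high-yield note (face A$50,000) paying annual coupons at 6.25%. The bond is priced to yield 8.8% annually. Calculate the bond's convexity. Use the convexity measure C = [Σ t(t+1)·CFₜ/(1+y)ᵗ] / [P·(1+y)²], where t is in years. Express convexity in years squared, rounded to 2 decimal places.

28.68

With y = 0.088:
  t   CF        PV=CF/(1+0.088)^t    t·PV        t(t+1)·PV
  1     3,125.00     2,872.2426     2,872.2426       5,744.4853
  2     3,125.00     2,639.9289     5,279.8578      15,839.5734
  3     3,125.00     2,426.4052     7,279.2157      29,116.8629
  4     3,125.00     2,230.1519     8,920.6075      44,603.0375
  5     3,125.00     2,049.7719    10,248.8597      61,493.1584
  6    53,125.00    32,027.6867   192,166.1199   1,345,162.8394
  Σ                 44,246.1873   226,766.9033   1,501,959.9570
P = 44,246.1873.
Convexity = Σ t(t+1)·PV / [P·(1+y)²] = 1,501,959.9570 / (44,246.1873 × 1.183744) = 28.67641.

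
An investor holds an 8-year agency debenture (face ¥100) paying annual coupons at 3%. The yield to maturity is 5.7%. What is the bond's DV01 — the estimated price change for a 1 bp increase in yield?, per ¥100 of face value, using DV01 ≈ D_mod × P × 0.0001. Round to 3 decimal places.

Periodic yield y = 0.057.
  t   CF        PV=CF/(1+0.057)^t    t·PV
  1         3.00         2.8382         2.8382
  2         3.00         2.6852         5.3703
  3         3.00         2.5404         7.6211
  4         3.00         2.4034         9.6135
  5         3.00         2.2738        11.3688
  6         3.00         2.1512        12.9069
  7         3.00         2.0351        14.2460
  8       103.00        66.1055       528.8437
  Σ                     83.0327       592.8086
P = 83.0327; D_Mac = 7.13946 yrs; D_mod = 6.75446 yrs.
DV01 ≈ 6.75446 × 83.0327 × 0.0001 = 0.056084.

¥0.056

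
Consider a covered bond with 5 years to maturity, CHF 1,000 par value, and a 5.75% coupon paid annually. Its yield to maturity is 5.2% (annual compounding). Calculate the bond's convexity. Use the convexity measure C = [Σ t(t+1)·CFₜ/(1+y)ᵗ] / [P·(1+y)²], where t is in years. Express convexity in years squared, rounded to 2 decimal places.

With y = 0.052:
  t   CF        PV=CF/(1+0.052)^t    t·PV        t(t+1)·PV
  1        57.50        54.6578        54.6578         109.3156
  2        57.50        51.9561       103.9122         311.7365
  3        57.50        49.3879       148.1637         592.6549
  4        57.50        46.9467       187.7867         938.9336
  5     1,057.50       820.7326     4,103.6629      24,621.9776
  Σ                  1,023.6810     4,598.1833      26,574.6181
P = 1,023.6810.
Convexity = Σ t(t+1)·PV / [P·(1+y)²] = 26,574.6181 / (1,023.6810 × 1.106704) = 23.45691.

23.46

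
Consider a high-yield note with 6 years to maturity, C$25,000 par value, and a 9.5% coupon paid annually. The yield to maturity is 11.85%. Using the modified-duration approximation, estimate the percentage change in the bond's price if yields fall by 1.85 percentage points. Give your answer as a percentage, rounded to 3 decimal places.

Periodic yield y = 0.1185. Modified duration first:
  t   CF        PV=CF/(1+0.1185)^t    t·PV
  1     2,375.00     2,123.3795     2,123.3795
  2     2,375.00     1,898.4171     3,796.8342
  3     2,375.00     1,697.2884     5,091.8653
  4     2,375.00     1,517.4684     6,069.8737
  5     2,375.00     1,356.6995     6,783.4976
  6    27,375.00    13,980.9988    83,885.9926
  Σ                 22,574.2517   107,751.4428
P = 22,574.2517; D_Mac = 4.77320 yrs; D_mod = 4.77320/(1+0.1185) = 4.26750 yrs.
ΔP/P ≈ -D_mod · Δy = -4.26750 × (-0.0185) = +0.078949 = +7.8949%.

+7.895%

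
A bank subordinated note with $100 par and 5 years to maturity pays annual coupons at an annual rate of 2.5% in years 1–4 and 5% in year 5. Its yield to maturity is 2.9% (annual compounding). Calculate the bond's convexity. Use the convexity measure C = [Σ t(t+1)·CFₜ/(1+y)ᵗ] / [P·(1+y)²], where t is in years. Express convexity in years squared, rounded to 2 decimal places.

26.56

With y = 0.029:
  t   CF        PV=CF/(1+0.029)^t    t·PV        t(t+1)·PV
  1         2.50         2.4295         2.4295           4.8591
  2         2.50         2.3611         4.7221          14.1664
  3         2.50         2.2945         6.8836          27.5344
  4         2.50         2.2299         8.9195          44.5973
  5       105.00        91.0149       455.0744       2,730.4466
  Σ                    100.3299       478.0292       2,821.6037
P = 100.3299.
Convexity = Σ t(t+1)·PV / [P·(1+y)²] = 2,821.6037 / (100.3299 × 1.058841) = 26.56042.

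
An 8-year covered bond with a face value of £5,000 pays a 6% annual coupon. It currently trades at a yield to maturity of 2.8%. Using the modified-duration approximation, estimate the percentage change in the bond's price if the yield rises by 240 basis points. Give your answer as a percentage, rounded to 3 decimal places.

-15.730%

Periodic yield y = 0.028. Modified duration first:
  t   CF        PV=CF/(1+0.028)^t    t·PV
  1       300.00       291.8288       291.8288
  2       300.00       283.8801       567.7603
  3       300.00       276.1480       828.4440
  4       300.00       268.6265     1,074.5059
  5       300.00       261.3098     1,306.5490
  6       300.00       254.1924     1,525.1544
  7       300.00       247.2689     1,730.8821
  8     5,300.00     4,249.4327    33,995.4613
  Σ                  6,132.6871    41,320.5858
P = 6,132.6871; D_Mac = 6.73776 yrs; D_mod = 6.73776/(1+0.028) = 6.55424 yrs.
ΔP/P ≈ -D_mod · Δy = -6.55424 × (+0.024) = -0.157302 = -15.7302%.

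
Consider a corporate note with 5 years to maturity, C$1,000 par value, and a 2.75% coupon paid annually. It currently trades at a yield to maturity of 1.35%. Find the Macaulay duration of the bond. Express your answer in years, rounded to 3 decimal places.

4.749 years

Periodic yield y = 0.0135. Discount each cash flow and weight by its year:
  t   CF        PV=CF/(1+0.0135)^t    t·PV
  1        27.50        27.1337        27.1337
  2        27.50        26.7723        53.5445
  3        27.50        26.4157        79.2470
  4        27.50        26.0638       104.2552
  5     1,027.50       960.8665     4,804.3326
  Σ                  1,067.2519     5,068.5130
Price P = Σ PV = 1,067.2519.
Macaulay duration = Σ(t·PV) / P = 5,068.5130 / 1,067.2519 = 4.74913 years.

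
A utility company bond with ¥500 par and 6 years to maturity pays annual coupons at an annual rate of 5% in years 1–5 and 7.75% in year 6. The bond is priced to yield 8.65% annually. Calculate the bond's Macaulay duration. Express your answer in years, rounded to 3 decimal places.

5.270 years

Periodic yield y = 0.0865. Discount each cash flow and weight by its year:
  t   CF        PV=CF/(1+0.0865)^t    t·PV
  1        25.00        23.0097        23.0097
  2        25.00        21.1778        42.3556
  3        25.00        19.4917        58.4752
  4        25.00        17.9399        71.7598
  5        25.00        16.5117        82.5584
  6       538.75       327.4982     1,964.9891
  Σ                    425.6290     2,243.1478
Price P = Σ PV = 425.6290.
Macaulay duration = Σ(t·PV) / P = 2,243.1478 / 425.6290 = 5.27019 years.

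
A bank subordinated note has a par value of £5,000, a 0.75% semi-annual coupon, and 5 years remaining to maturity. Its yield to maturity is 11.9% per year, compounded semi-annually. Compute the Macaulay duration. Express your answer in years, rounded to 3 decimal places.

4.883 years

Periodic yield y = 0.0595. Discount each cash flow and weight by its period:
  t   CF        PV=CF/(1+0.0595)^t    t·PV
  1        18.75        17.6970        17.6970
  2        18.75        16.7032        33.4064
  3        18.75        15.7652        47.2955
  4        18.75        14.8798        59.5192
  5        18.75        14.0442        70.2209
  6        18.75        13.2555        79.5329
  7        18.75        12.5111        87.5775
  8        18.75        11.8085        94.4677
  9        18.75        11.1453       100.3079
  10    5,018.75     2,815.6972    28,156.9722
  Σ                  2,943.5069    28,746.9973
Price P = Σ PV = 2,943.5069.
Macaulay duration = Σ(t·PV) / P = 28,746.9973 / 2,943.5069 = 9.76624 half-year periods.
In years: 9.76624 / 2 = 4.88312 years.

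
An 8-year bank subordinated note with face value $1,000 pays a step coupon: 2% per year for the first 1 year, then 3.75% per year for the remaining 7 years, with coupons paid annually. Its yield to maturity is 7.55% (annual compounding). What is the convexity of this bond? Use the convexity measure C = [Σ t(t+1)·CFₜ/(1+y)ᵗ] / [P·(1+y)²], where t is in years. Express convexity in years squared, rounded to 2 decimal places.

With y = 0.0755:
  t   CF        PV=CF/(1+0.0755)^t    t·PV        t(t+1)·PV
  1        20.00        18.5960        18.5960          37.1920
  2        37.50        32.4198        64.8396         194.5188
  3        37.50        30.1439        90.4318         361.7273
  4        37.50        28.0278       112.1114         560.5568
  5        37.50        26.0603       130.3014         781.8086
  6        37.50        24.2309       145.3851       1,017.6960
  7        37.50        22.5299       157.7090       1,261.6718
  8     1,037.50       579.5685     4,636.5482      41,728.9334
  Σ                    761.5771     5,355.9225      45,944.1047
P = 761.5771.
Convexity = Σ t(t+1)·PV / [P·(1+y)²] = 45,944.1047 / (761.5771 × 1.156700) = 52.15490.

52.15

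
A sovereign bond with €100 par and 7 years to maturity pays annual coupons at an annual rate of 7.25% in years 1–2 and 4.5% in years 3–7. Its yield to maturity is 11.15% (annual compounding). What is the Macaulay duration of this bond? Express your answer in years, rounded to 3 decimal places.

Periodic yield y = 0.1115. Discount each cash flow and weight by its year:
  t   CF        PV=CF/(1+0.1115)^t    t·PV
  1         7.25         6.5227         6.5227
  2         7.25         5.8684        11.7368
  3         4.50         3.2771         9.8312
  4         4.50         2.9483        11.7933
  5         4.50         2.6526        13.2628
  6         4.50         2.3865        14.3188
  7       104.50        49.8597       349.0182
  Σ                     73.5153       416.4838
Price P = Σ PV = 73.5153.
Macaulay duration = Σ(t·PV) / P = 416.4838 / 73.5153 = 5.66527 years.

5.665 years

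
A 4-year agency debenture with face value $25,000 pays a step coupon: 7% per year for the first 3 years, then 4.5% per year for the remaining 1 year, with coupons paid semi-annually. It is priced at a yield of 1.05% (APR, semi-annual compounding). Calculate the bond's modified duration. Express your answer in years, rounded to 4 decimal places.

Periodic yield y = 0.00525. First find Macaulay duration:
  t   CF        PV=CF/(1+0.00525)^t    t·PV
  1       875.00       870.4302       870.4302
  2       875.00       865.8843     1,731.7687
  3       875.00       861.3622     2,584.0866
  4       875.00       856.8637     3,427.4547
  5       875.00       852.3886     4,261.9431
  6       875.00       847.9370     5,087.6217
  7       562.50       542.2555     3,795.7884
  8    25,562.50    24,513.8018   196,110.4147
  Σ                 30,210.9234   217,869.5082
P = 30,210.9234; Macaulay duration = 217,869.5082 / 30,210.9234 = 7.21161 half-year periods = 3.60581 years.
Modified duration = D_Mac / (1 + y) = 3.60581 / 1.00525 = 3.58698 years.

3.5870 years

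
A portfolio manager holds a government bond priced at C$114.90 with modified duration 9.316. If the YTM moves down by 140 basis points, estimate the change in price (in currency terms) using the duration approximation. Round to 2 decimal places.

+C$14.99

Duration approximation: ΔP/P ≈ -D_mod · Δy = -9.316 × (-0.014) = +0.130424.
ΔP ≈ 114.90 × (+0.130424) = +14.9857176.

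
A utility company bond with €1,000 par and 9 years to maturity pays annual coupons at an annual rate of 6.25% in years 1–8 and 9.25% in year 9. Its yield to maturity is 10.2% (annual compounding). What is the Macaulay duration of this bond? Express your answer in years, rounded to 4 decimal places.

Periodic yield y = 0.102. Discount each cash flow and weight by its year:
  t   CF        PV=CF/(1+0.102)^t    t·PV
  1        62.50        56.7151        56.7151
  2        62.50        51.4656       102.9311
  3        62.50        46.7020       140.1059
  4        62.50        42.3793       169.5171
  5        62.50        38.4567       192.2835
  6        62.50        34.8972       209.3831
  7        62.50        31.6671       221.6700
  8        62.50        28.7361       229.8885
  9     1,092.50       455.8134     4,102.3207
  Σ                    786.8324     5,424.8151
Price P = Σ PV = 786.8324.
Macaulay duration = Σ(t·PV) / P = 5,424.8151 / 786.8324 = 6.89450 years.

6.8945 years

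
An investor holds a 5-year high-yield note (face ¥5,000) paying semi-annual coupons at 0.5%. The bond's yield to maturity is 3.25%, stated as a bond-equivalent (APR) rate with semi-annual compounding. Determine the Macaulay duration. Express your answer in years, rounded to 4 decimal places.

Periodic yield y = 0.01625. Discount each cash flow and weight by its period:
  t   CF        PV=CF/(1+0.01625)^t    t·PV
  1        12.50        12.3001        12.3001
  2        12.50        12.1034        24.2069
  3        12.50        11.9099        35.7297
  4        12.50        11.7195        46.8779
  5        12.50        11.5321        57.6603
  6        12.50        11.3477        68.0860
  7        12.50        11.1662        78.1635
  8        12.50        10.9877        87.9013
  9        12.50        10.8120        97.3078
  10    5,012.50     4,266.2745    42,662.7454
  Σ                  4,370.1531    43,170.9790
Price P = Σ PV = 4,370.1531.
Macaulay duration = Σ(t·PV) / P = 43,170.9790 / 4,370.1531 = 9.87860 half-year periods.
In years: 9.87860 / 2 = 4.93930 years.

4.9393 years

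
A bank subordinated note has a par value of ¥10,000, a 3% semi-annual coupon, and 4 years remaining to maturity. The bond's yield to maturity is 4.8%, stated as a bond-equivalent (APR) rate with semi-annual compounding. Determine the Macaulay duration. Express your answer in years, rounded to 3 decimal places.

Periodic yield y = 0.024. Discount each cash flow and weight by its period:
  t   CF        PV=CF/(1+0.024)^t    t·PV
  1       150.00       146.4844       146.4844
  2       150.00       143.0511       286.1023
  3       150.00       139.6984       419.0952
  4       150.00       136.4242       545.6968
  5       150.00       133.2268       666.1338
  6       150.00       130.1043       780.6256
  7       150.00       127.0549       889.3846
  8    10,150.00     8,395.8832    67,167.0657
  Σ                  9,351.9273    70,900.5884
Price P = Σ PV = 9,351.9273.
Macaulay duration = Σ(t·PV) / P = 70,900.5884 / 9,351.9273 = 7.58139 half-year periods.
In years: 7.58139 / 2 = 3.79069 years.

3.791 years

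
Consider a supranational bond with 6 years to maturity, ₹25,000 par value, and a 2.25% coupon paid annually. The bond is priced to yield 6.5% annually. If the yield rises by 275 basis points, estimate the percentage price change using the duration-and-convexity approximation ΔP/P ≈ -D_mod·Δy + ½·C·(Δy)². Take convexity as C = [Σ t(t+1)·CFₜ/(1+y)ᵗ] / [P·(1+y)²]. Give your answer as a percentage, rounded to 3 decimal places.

With y = 0.065:
  t   CF        PV=CF/(1+0.065)^t    t·PV        t(t+1)·PV
  1       562.50       528.1690       528.1690       1,056.3380
  2       562.50       495.9333       991.8667       2,975.6001
  3       562.50       465.6651     1,396.9953       5,587.9814
  4       562.50       437.2442     1,748.9770       8,744.8848
  5       562.50       410.5580     2,052.7899      12,316.7391
  6    25,562.50    17,518.8534   105,113.1205     735,791.8433
  Σ                 19,856.4231   111,831.9183     766,473.3867
P = 19,856.4231; D_Mac = 5.63203 yrs; D_mod = 5.28829 yrs; C = 34.03273.
Duration effect: -5.28829 × (+0.0275) = -0.145428
Convexity effect: 0.5 × 34.03273 × (0.0275)² = +0.0128686
ΔP/P ≈ -0.145428 + 0.0128686 = -0.132559 = -13.2559%.

-13.256%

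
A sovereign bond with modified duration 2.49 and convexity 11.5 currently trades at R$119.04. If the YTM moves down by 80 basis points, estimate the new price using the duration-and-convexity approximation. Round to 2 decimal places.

Duration effect: -D_mod·Δy = -2.49 × (-0.008) = +0.019920
Convexity effect: ½·C·(Δy)² = 0.5 × 11.5 × (-0.008)² = +0.0003680
ΔP/P ≈ +0.019920 + 0.0003680 = +0.020288
New price ≈ 119.04 × (1 + 0.020288) = 121.45508352.

R$121.46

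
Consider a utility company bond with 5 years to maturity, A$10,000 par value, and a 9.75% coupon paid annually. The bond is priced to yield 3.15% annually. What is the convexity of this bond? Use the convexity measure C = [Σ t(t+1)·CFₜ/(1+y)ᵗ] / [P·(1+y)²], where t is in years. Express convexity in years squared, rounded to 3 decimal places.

With y = 0.0315:
  t   CF        PV=CF/(1+0.0315)^t    t·PV        t(t+1)·PV
  1       975.00       945.2254       945.2254       1,890.4508
  2       975.00       916.3601     1,832.7201       5,498.1603
  3       975.00       888.3762     2,665.1286      10,660.5145
  4       975.00       861.2469     3,444.9877      17,224.9386
  5    10,975.00     9,398.4961    46,992.4807     281,954.8842
  Σ                 13,009.7047    55,880.5426     317,228.9484
P = 13,009.7047.
Convexity = Σ t(t+1)·PV / [P·(1+y)²] = 317,228.9484 / (13,009.7047 × 1.063992) = 22.91748.

22.917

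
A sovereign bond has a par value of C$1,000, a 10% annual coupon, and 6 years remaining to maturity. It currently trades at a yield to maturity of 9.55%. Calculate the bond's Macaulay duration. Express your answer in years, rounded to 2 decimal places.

4.80 years

Periodic yield y = 0.0955. Discount each cash flow and weight by its year:
  t   CF        PV=CF/(1+0.0955)^t    t·PV
  1       100.00        91.2825        91.2825
  2       100.00        83.3250       166.6500
  3       100.00        76.0611       228.1834
  4       100.00        69.4305       277.7221
  5       100.00        63.3779       316.8897
  6     1,100.00       636.3827     3,818.2965
  Σ                  1,019.8599     4,899.0242
Price P = Σ PV = 1,019.8599.
Macaulay duration = Σ(t·PV) / P = 4,899.0242 / 1,019.8599 = 4.80362 years.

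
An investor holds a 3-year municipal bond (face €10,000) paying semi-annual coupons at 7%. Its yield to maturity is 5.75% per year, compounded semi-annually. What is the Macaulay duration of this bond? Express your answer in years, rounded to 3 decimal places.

2.762 years

Periodic yield y = 0.02875. Discount each cash flow and weight by its period:
  t   CF        PV=CF/(1+0.02875)^t    t·PV
  1       350.00       340.2187       340.2187
  2       350.00       330.7108       661.4216
  3       350.00       321.4686       964.4057
  4       350.00       312.4846     1,249.9385
  5       350.00       303.7518     1,518.7588
  6    10,350.00     8,731.3472    52,388.0835
  Σ                 10,339.9817    57,122.8267
Price P = Σ PV = 10,339.9817.
Macaulay duration = Σ(t·PV) / P = 57,122.8267 / 10,339.9817 = 5.52446 half-year periods.
In years: 5.52446 / 2 = 2.76223 years.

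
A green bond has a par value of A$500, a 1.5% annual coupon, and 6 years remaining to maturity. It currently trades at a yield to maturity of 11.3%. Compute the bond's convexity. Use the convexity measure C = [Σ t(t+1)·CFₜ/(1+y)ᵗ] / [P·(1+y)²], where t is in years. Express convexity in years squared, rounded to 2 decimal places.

With y = 0.113:
  t   CF        PV=CF/(1+0.113)^t    t·PV        t(t+1)·PV
  1         7.50         6.7385         6.7385          13.4771
  2         7.50         6.0544        12.1088          36.3264
  3         7.50         5.4397        16.3191          65.2765
  4         7.50         4.8874        19.5497          97.7486
  5         7.50         4.3912        21.9561         131.7367
  6       507.50       266.9716     1,601.8296      11,212.8071
  Σ                    294.4829     1,678.5019      11,557.3724
P = 294.4829.
Convexity = Σ t(t+1)·PV / [P·(1+y)²] = 11,557.3724 / (294.4829 × 1.238769) = 31.68172.

31.68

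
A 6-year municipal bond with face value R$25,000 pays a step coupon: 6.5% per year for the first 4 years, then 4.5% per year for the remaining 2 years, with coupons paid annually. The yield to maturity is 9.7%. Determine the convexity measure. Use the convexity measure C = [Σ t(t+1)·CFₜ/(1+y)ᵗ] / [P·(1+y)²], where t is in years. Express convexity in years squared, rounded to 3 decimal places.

27.819

With y = 0.097:
  t   CF        PV=CF/(1+0.097)^t    t·PV        t(t+1)·PV
  1     1,625.00     1,481.3127     1,481.3127       2,962.6253
  2     1,625.00     1,350.3306     2,700.6612       8,101.9836
  3     1,625.00     1,230.9304     3,692.7911      14,771.1643
  4     1,625.00     1,122.0878     4,488.3514      22,441.7568
  5     1,125.00       708.1404     3,540.7021      21,244.2126
  6    26,125.00    14,990.5143    89,943.0859     629,601.6015
  Σ                 20,883.3162   105,846.9043     699,123.3441
P = 20,883.3162.
Convexity = Σ t(t+1)·PV / [P·(1+y)²] = 699,123.3441 / (20,883.3162 × 1.203409) = 27.81897.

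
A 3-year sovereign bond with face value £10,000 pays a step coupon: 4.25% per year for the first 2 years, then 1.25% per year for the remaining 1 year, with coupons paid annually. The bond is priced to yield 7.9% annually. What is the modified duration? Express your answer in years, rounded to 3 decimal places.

2.659 years

Periodic yield y = 0.079. First find Macaulay duration:
  t   CF        PV=CF/(1+0.079)^t    t·PV
  1       425.00       393.8832       393.8832
  2       425.00       365.0447       730.0894
  3    10,125.00     8,059.9194    24,179.7581
  Σ                  8,818.8473    25,303.7308
P = 8,818.8473; Macaulay duration = 25,303.7308 / 8,818.8473 = 2.86928 years.
Modified duration = D_Mac / (1 + y) = 2.86928 / 1.079 = 2.65920 years.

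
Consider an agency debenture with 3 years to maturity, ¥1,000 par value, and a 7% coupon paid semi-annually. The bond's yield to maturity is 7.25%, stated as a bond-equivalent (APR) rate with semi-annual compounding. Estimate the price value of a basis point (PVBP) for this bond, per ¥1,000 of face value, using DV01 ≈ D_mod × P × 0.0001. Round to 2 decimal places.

¥0.26

Periodic yield y = 0.03625.
  t   CF        PV=CF/(1+0.03625)^t    t·PV
  1        35.00        33.7756        33.7756
  2        35.00        32.5941        65.1882
  3        35.00        31.4539        94.3617
  4        35.00        30.3536       121.4143
  5        35.00        29.2918       146.4588
  6     1,035.00       835.8976     5,015.3857
  Σ                    993.3666     5,476.5843
P = 993.3666; D_Mac = 5.51316 half-year periods = 2.75658 yrs; D_mod = 2.66015 yrs.
DV01 ≈ 2.66015 × 993.3666 × 0.0001 = 0.264250.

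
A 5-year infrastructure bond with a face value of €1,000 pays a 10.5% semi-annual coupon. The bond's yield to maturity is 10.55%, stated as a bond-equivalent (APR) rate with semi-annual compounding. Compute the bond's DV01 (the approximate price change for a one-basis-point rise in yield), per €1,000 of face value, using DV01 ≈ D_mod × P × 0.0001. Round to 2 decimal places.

€0.38

Periodic yield y = 0.05275.
  t   CF        PV=CF/(1+0.05275)^t    t·PV
  1        52.50        49.8694        49.8694
  2        52.50        47.3706        94.7412
  3        52.50        44.9970       134.9910
  4        52.50        42.7423       170.9694
  5        52.50        40.6007       203.0033
  6        52.50        38.5663       231.3977
  7        52.50        36.6338       256.4369
  8        52.50        34.7982       278.3859
  9        52.50        33.0546       297.4915
  10    1,052.50       629.4621     6,294.6213
  Σ                    998.0951     8,011.9076
P = 998.0951; D_Mac = 8.02720 half-year periods = 4.01360 yrs; D_mod = 3.81249 yrs.
DV01 ≈ 3.81249 × 998.0951 × 0.0001 = 0.380523.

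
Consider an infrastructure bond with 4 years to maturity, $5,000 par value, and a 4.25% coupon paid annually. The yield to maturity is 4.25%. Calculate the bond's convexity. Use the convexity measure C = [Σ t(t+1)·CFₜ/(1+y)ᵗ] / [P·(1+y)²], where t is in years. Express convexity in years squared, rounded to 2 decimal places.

With y = 0.0425:
  t   CF        PV=CF/(1+0.0425)^t    t·PV        t(t+1)·PV
  1       212.50       203.8369       203.8369         407.6739
  2       212.50       195.5270       391.0541       1,173.1622
  3       212.50       187.5559       562.6677       2,250.6709
  4     5,212.50     4,413.0801    17,652.3205      88,261.6026
  Σ                  5,000.0000    18,809.8792      92,093.1096
P = 5,000.0000.
Convexity = Σ t(t+1)·PV / [P·(1+y)²] = 92,093.1096 / (5,000.0000 × 1.086806) = 16.94748.

16.95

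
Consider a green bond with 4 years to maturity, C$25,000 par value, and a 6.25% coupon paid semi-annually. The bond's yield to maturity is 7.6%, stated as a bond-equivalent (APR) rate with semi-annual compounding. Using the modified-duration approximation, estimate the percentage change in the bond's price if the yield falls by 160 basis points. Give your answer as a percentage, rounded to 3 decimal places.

+5.532%

Periodic yield y = 0.038. Modified duration first:
  t   CF        PV=CF/(1+0.038)^t    t·PV
  1       781.25       752.6493       752.6493
  2       781.25       725.0957     1,450.1914
  3       781.25       698.5508     2,095.6523
  4       781.25       672.9776     2,691.9104
  5       781.25       648.3407     3,241.7033
  6       781.25       624.6057     3,747.6339
  7       781.25       601.7395     4,212.1768
  8    25,781.25    19,130.4481   153,043.5846
  Σ                 23,854.4073   171,235.5021
P = 23,854.4073; D_Mac = 7.17836 half-year periods = 3.58918 yrs; D_mod = 3.58918/(1+0.038) = 3.45778 yrs.
ΔP/P ≈ -D_mod · Δy = -3.45778 × (-0.016) = +0.055325 = +5.5325%.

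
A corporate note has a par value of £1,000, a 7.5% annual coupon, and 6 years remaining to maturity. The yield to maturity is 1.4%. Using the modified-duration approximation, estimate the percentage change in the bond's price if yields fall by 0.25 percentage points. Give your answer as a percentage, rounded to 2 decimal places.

+1.28%

Periodic yield y = 0.014. Modified duration first:
  t   CF        PV=CF/(1+0.014)^t    t·PV
  1        75.00        73.9645        73.9645
  2        75.00        72.9433       145.8866
  3        75.00        71.9362       215.8086
  4        75.00        70.9430       283.7719
  5        75.00        69.9635       349.8175
  6     1,075.00       988.9646     5,933.7874
  Σ                  1,348.7150     7,003.0365
P = 1,348.7150; D_Mac = 5.19238 yrs; D_mod = 5.19238/(1+0.014) = 5.12069 yrs.
ΔP/P ≈ -D_mod · Δy = -5.12069 × (-0.0025) = +0.012802 = +1.2802%.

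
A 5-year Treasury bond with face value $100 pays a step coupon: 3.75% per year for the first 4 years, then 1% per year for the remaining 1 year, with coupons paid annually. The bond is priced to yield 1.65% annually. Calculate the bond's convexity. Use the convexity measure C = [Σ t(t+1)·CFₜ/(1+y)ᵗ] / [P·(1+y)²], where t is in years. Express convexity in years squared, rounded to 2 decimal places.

26.42

With y = 0.0165:
  t   CF        PV=CF/(1+0.0165)^t    t·PV        t(t+1)·PV
  1         3.75         3.6891         3.6891           7.3783
  2         3.75         3.6292         7.2585          21.7755
  3         3.75         3.5703        10.7110          42.8440
  4         3.75         3.5124        14.0495          70.2476
  5       101.00        93.0646       465.3229       2,791.9376
  Σ                    107.4657       501.0311       2,934.1831
P = 107.4657.
Convexity = Σ t(t+1)·PV / [P·(1+y)²] = 2,934.1831 / (107.4657 × 1.033272) = 26.42425.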